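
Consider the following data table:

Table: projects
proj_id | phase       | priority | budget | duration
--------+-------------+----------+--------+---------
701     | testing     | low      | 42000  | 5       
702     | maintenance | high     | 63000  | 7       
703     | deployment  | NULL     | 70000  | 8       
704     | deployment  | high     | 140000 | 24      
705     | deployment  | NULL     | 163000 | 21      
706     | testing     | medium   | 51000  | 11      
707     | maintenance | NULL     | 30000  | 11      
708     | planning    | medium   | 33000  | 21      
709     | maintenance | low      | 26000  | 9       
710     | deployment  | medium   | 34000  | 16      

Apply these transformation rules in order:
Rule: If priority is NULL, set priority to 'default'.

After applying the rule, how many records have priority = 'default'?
3

Step 1: Count records where priority IS NULL
Step 2: Found 3 records with NULL priority
Step 3: These records will have priority set to 'default'
Step 4: Records already having priority = 'default': 0
Step 5: Answer: 3 + 0 = 3 records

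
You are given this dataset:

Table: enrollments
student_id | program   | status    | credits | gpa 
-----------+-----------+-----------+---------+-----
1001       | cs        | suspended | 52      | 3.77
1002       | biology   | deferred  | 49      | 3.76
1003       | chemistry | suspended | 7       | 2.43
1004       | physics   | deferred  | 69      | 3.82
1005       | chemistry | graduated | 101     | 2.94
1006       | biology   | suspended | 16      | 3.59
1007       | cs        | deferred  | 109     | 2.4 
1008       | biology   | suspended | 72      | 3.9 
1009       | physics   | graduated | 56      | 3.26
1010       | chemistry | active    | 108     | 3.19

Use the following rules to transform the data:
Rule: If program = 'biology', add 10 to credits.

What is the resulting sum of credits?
669

Step 1: Count records where program = 'biology': 3
Step 2: Total bonus added: 3 × 10 = 30
Step 3: Original sum of credits: 639
Step 4: Final sum = 639 + 30 = 669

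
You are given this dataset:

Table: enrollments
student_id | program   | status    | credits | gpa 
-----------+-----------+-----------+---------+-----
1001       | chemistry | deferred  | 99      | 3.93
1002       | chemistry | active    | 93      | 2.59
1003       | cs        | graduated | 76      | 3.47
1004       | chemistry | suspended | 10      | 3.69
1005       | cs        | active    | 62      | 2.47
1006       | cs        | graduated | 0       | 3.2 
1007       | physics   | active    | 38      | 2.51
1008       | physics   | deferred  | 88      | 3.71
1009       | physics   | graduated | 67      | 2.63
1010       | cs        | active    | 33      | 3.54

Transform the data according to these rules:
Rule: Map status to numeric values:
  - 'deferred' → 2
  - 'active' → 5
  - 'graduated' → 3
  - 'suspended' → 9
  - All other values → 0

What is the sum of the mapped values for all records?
42

Step 1: Apply mapping to each record
Step 2: Count by status:
  'deferred': 2 records × 2 = 4
  'active': 4 records × 5 = 20
  'graduated': 3 records × 3 = 9
  'suspended': 1 records × 9 = 9
Step 3: Sum all mapped values = 42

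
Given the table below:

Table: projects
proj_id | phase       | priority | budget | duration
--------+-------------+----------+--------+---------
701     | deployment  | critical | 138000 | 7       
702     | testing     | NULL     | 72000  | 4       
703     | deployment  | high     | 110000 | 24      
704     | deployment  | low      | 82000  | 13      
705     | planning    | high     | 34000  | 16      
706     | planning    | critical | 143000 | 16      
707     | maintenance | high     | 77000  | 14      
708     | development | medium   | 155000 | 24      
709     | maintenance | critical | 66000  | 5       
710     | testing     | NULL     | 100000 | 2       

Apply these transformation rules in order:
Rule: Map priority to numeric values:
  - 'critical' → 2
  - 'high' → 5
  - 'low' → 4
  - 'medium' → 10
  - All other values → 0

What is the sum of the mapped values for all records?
35

Step 1: Apply mapping to each record
Step 2: Count by status:
  'critical': 3 records × 2 = 6
  'high': 3 records × 5 = 15
  'low': 1 records × 4 = 4
  'medium': 1 records × 10 = 10
Step 3: Sum all mapped values = 35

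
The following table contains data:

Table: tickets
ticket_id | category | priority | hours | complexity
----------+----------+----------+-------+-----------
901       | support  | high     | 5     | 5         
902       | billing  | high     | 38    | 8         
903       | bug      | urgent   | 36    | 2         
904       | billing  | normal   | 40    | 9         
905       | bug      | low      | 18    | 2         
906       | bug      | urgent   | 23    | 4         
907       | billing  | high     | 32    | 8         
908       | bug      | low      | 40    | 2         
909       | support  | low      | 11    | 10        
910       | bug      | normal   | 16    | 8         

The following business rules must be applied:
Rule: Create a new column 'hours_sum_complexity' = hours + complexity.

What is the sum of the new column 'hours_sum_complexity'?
317

Step 1: For each record, compute hours + complexity
Example calculations:
  5 + 5 = 10
  38 + 8 = 46
  36 + 2 = 38
  ...
Step 2: Sum all derived values
Step 3: Total = 317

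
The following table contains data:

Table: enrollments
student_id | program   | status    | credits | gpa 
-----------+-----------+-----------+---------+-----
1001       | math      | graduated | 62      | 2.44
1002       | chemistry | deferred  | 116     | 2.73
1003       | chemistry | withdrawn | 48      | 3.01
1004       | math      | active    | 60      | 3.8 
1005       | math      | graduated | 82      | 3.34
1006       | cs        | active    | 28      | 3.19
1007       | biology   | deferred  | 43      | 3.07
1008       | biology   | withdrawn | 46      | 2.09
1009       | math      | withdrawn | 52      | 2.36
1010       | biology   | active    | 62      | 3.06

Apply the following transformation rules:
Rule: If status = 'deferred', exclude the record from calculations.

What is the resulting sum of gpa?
23.29

Step 1: Identify records where status = 'deferred'
Step 2: The excluded records sum to 5.8
Step 3: Original total gpa = 29.09
Step 4: Remaining total = 29.09 - 5.8 = 23.29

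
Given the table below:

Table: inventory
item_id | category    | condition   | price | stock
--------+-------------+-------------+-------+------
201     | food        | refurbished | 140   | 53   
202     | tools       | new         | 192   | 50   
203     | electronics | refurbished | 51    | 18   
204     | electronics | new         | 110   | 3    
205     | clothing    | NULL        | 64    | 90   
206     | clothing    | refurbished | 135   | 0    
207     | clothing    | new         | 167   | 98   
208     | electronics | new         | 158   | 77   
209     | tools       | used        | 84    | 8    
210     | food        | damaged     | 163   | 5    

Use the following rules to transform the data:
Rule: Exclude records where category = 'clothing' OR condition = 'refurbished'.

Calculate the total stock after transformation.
143

Step 1: Find records where category = 'clothing' OR condition = 'refurbished'
Step 2: 5 records match, summing to 259
Step 3: Original sum: 402
Step 4: Remaining sum = 402 - 259 = 143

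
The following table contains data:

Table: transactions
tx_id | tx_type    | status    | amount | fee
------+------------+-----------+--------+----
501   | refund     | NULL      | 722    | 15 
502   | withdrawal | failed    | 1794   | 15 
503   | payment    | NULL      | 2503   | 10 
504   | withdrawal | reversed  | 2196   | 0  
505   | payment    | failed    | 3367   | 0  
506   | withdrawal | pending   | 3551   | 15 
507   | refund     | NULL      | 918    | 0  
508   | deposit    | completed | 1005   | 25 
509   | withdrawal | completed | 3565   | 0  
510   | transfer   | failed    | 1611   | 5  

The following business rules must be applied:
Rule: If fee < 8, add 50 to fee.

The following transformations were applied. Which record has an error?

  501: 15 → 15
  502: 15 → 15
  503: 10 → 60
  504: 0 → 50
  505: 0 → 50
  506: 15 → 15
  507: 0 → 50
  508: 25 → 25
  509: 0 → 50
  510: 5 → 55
Record 503 has an error. The correct transformed value should be 10, not 60.

Step 1: Check each record against the rule
Step 2: Record 503 has fee = 10
Step 3: Since 10 >= 8, the bonus should not have been applied
Step 4: Correct value = 10, but claimed value = 60
Conclusion: Record 503 has the error.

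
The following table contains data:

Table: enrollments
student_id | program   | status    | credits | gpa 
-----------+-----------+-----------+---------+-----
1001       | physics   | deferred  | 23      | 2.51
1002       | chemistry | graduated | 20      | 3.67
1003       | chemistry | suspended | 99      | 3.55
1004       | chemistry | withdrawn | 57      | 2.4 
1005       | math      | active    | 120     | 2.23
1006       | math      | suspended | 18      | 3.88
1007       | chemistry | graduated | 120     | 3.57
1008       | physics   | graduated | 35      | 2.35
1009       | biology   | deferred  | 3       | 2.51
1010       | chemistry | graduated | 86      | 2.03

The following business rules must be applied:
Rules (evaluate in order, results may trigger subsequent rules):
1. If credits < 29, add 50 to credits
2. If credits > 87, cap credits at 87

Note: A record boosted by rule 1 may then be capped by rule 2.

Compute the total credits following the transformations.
703

Step 1: Apply rule 1 to records with credits < 29
  - 4 records get bonus of 50
  - Of these, 0 records then exceed 87 and get capped
Step 2: Apply rule 2 to records with credits > 87
  - 3 records (original) are capped
Step 3: Calculate final sum = 703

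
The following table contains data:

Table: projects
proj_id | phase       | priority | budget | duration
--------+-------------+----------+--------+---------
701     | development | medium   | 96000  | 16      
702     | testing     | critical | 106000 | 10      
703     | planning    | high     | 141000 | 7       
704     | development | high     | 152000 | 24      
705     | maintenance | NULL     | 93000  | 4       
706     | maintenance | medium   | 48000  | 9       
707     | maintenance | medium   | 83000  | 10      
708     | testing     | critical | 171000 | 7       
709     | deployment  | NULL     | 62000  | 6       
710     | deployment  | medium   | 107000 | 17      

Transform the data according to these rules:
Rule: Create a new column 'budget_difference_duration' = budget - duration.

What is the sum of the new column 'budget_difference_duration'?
1058890

Step 1: For each record, compute budget - duration
Example calculations:
  96000 - 16 = 95984
  106000 - 10 = 105990
  141000 - 7 = 140993
  ...
Step 2: Sum all derived values
Step 3: Total = 1058890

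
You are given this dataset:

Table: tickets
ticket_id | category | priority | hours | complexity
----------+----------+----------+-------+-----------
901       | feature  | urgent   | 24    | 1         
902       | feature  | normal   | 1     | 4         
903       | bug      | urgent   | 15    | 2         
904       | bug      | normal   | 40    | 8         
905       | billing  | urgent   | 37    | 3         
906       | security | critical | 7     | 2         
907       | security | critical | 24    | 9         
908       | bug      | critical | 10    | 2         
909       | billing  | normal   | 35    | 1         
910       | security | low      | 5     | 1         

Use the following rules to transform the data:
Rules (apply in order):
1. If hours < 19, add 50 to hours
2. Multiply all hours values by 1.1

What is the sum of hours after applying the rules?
492.8

Step 1: Apply Rule 1 - Add 50 to records with hours < 19
  - 5 records affected: 38 + (5 × 50) = 288
  - Unaffected records: 160
  - Sum after Rule 1: 448
Step 2: Apply Rule 2 - Multiply all by 1.1
  - 448 × 1.1 = 492.8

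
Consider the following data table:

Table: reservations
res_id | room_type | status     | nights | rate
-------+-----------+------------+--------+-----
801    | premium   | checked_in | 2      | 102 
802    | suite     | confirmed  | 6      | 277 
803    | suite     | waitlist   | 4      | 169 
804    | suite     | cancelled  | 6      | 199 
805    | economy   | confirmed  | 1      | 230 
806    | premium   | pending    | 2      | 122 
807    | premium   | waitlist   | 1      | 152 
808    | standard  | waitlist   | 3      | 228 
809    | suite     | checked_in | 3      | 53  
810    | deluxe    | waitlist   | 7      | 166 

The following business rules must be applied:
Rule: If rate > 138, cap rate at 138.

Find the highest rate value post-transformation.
138

Step 1: Original maximum rate = 277
Step 2: Apply cap at 138
Step 3: 7 records had rate > 138 and were capped
Step 4: Maximum after transformation = 138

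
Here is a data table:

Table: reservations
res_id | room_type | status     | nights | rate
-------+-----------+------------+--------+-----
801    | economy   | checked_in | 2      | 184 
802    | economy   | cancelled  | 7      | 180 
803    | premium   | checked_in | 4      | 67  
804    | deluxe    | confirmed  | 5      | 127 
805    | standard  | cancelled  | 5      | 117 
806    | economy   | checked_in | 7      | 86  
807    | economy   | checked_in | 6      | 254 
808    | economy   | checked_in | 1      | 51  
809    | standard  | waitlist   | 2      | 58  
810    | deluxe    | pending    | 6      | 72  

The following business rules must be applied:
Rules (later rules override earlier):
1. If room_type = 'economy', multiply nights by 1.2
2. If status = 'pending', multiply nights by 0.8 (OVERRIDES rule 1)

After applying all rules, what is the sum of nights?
48.4

Step 1: Rule 2 takes priority for records with status = 'pending'
  - 1 records: 6 × 0.8 = 4.8
Step 2: Rule 1 applies to remaining records with room_type = 'economy'
  - 5 records: 23 × 1.2 = 27.6
Step 3: Other records unchanged: 16
Step 4: Final sum = 4.8 + 27.6 + 16 = 48.4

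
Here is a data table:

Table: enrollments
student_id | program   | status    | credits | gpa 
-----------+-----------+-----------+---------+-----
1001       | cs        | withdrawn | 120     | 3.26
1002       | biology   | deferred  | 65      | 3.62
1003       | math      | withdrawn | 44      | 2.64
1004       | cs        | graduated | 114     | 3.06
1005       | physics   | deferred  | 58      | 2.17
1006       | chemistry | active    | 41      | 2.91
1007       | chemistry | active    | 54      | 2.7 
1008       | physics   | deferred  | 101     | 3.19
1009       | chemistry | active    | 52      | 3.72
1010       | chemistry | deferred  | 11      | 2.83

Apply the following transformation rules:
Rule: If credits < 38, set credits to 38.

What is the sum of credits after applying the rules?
687

Step 1: 1 records have credits < 38
Step 2: These records originally summed to 11
Step 3: After setting to minimum: 1 × 38 = 38
Step 4: Unaffected records sum: 649
Step 5: Final sum = 38 + 649 = 687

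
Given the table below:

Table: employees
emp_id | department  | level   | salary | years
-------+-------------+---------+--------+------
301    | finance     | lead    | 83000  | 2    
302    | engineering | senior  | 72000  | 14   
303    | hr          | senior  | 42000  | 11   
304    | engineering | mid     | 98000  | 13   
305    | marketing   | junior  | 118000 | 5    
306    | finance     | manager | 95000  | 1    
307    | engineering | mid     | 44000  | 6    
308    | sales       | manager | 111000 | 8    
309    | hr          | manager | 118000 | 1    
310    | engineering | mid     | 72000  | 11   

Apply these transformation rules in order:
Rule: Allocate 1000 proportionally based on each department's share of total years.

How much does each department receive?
engineering: 611.11, finance: 41.67, hr: 166.67, marketing: 69.44, sales: 111.11

Step 1: Calculate total years = 72
Step 2: Calculate each department's proportion:
  engineering: 44/72 = 61.11% → 611.11
  finance: 3/72 = 4.17% → 41.67
  hr: 12/72 = 16.67% → 166.67
  marketing: 5/72 = 6.94% → 69.44
  sales: 8/72 = 11.11% → 111.11
Step 3: Verify: sum of allocations ≈ 1000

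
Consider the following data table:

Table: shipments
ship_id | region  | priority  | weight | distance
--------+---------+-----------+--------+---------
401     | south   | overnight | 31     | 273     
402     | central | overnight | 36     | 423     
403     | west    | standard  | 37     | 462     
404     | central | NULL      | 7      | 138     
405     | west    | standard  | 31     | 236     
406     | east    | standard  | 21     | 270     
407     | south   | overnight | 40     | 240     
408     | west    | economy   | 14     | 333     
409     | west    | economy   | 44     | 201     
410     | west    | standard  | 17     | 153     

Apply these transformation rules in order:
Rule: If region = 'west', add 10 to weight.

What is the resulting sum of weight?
328

Step 1: Count records where region = 'west': 5
Step 2: Total bonus added: 5 × 10 = 50
Step 3: Original sum of weight: 278
Step 4: Final sum = 278 + 50 = 328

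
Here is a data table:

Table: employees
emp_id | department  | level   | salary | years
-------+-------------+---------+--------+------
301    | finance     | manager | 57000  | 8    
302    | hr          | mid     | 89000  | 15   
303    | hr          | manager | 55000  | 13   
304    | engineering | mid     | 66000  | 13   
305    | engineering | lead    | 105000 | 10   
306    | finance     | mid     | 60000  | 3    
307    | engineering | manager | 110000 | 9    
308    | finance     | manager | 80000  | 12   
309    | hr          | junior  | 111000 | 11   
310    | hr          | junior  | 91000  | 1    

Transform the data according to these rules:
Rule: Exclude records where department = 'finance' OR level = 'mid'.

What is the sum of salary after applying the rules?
472000

Step 1: Find records where department = 'finance' OR level = 'mid'
Step 2: 5 records match, summing to 352000
Step 3: Original sum: 824000
Step 4: Remaining sum = 824000 - 352000 = 472000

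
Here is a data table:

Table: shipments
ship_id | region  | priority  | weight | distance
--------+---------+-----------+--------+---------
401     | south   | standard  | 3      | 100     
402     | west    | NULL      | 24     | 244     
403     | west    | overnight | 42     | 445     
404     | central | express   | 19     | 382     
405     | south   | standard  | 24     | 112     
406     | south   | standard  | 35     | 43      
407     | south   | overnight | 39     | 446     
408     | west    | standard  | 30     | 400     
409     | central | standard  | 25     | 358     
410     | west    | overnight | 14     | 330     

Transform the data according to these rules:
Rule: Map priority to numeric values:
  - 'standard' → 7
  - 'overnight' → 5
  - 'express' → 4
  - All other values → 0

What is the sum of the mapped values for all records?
54

Step 1: Apply mapping to each record
Step 2: Count by status:
  'standard': 5 records × 7 = 35
  'overnight': 3 records × 5 = 15
  'express': 1 records × 4 = 4
Step 3: Sum all mapped values = 54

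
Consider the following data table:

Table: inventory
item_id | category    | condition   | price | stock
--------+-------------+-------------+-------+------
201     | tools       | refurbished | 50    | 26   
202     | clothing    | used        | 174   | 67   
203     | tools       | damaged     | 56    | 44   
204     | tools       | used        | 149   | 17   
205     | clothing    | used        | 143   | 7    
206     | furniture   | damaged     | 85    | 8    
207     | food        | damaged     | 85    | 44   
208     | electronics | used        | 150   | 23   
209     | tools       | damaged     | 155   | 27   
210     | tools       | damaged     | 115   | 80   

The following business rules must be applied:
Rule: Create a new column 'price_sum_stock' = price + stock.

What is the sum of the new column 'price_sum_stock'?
1505

Step 1: For each record, compute price + stock
Example calculations:
  50 + 26 = 76
  174 + 67 = 241
  56 + 44 = 100
  ...
Step 2: Sum all derived values
Step 3: Total = 1505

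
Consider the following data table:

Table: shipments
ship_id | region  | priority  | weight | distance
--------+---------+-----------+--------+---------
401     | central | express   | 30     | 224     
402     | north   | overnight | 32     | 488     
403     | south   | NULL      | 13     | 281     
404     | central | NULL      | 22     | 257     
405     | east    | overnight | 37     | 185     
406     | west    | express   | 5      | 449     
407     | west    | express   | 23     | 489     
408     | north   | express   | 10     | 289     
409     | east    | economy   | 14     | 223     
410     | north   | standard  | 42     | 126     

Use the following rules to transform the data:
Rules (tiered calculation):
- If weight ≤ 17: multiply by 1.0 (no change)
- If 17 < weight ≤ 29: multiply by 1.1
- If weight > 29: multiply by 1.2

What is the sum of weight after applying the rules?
260.7

Step 1: Tier 1 (weight ≤ 17): 4 records, sum = 42 × 1.0 = 42.0
Step 2: Tier 2 (17 < weight ≤ 29): 2 records, sum = 45 × 1.1 = 49.5
Step 3: Tier 3 (weight > 29): 4 records, sum = 141 × 1.2 = 169.2
Step 4: Final sum = 42.0 + 49.5 + 169.2 = 260.7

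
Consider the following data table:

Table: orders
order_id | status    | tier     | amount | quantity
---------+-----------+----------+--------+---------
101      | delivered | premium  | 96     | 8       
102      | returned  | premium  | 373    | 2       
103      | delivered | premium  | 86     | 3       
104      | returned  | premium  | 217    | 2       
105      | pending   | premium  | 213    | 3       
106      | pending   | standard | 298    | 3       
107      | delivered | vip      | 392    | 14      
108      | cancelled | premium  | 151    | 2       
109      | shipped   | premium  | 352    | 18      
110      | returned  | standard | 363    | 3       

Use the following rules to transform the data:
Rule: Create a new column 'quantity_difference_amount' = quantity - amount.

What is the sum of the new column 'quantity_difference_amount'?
-2483

Step 1: For each record, compute quantity - amount
Example calculations:
  8 - 96 = -88
  2 - 373 = -371
  3 - 86 = -83
  ...
Step 2: Sum all derived values
Step 3: Total = -2483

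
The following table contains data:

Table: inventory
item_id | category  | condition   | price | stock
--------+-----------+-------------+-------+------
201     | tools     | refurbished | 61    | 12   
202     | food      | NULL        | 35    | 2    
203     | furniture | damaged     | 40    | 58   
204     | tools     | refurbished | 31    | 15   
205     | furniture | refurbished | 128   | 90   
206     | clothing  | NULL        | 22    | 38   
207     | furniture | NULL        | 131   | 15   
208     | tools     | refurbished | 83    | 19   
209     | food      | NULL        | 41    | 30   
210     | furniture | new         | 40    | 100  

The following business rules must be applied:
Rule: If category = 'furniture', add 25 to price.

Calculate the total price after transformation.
712

Step 1: Count records where category = 'furniture': 4
Step 2: Total bonus added: 4 × 25 = 100
Step 3: Original sum of price: 612
Step 4: Final sum = 612 + 100 = 712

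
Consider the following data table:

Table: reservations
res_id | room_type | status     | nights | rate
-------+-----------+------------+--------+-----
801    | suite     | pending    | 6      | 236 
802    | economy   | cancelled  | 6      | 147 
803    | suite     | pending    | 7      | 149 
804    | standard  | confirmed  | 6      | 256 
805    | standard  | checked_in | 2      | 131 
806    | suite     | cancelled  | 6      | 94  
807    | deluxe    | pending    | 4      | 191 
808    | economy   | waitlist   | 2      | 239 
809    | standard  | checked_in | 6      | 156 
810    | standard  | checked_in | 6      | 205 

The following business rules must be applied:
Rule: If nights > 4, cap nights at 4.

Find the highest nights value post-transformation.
4

Step 1: Original maximum nights = 7
Step 2: Apply cap at 4
Step 3: 7 records had nights > 4 and were capped
Step 4: Maximum after transformation = 4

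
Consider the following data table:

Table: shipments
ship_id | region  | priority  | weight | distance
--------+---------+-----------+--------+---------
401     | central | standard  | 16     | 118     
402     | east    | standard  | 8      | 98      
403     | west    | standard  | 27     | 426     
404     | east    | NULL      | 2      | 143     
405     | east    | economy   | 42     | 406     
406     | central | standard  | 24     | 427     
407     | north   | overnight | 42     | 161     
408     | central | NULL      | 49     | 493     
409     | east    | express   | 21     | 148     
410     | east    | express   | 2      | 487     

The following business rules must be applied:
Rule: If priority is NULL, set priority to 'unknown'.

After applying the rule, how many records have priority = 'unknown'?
2

Step 1: Count records where priority IS NULL
Step 2: Found 2 records with NULL priority
Step 3: These records will have priority set to 'unknown'
Step 4: Records already having priority = 'unknown': 0
Step 5: Answer: 2 + 0 = 2 records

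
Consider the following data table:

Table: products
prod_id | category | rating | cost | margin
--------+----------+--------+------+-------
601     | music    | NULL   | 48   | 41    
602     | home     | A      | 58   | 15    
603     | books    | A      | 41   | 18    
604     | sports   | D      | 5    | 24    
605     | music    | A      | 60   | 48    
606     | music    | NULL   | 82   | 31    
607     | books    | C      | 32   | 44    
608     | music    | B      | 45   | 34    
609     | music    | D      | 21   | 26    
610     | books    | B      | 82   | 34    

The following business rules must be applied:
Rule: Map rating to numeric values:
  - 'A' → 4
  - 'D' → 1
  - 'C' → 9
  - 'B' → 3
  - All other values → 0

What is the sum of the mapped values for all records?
29

Step 1: Apply mapping to each record
Step 2: Count by status:
  'A': 3 records × 4 = 12
  'D': 2 records × 1 = 2
  'C': 1 records × 9 = 9
  'B': 2 records × 3 = 6
Step 3: Sum all mapped values = 29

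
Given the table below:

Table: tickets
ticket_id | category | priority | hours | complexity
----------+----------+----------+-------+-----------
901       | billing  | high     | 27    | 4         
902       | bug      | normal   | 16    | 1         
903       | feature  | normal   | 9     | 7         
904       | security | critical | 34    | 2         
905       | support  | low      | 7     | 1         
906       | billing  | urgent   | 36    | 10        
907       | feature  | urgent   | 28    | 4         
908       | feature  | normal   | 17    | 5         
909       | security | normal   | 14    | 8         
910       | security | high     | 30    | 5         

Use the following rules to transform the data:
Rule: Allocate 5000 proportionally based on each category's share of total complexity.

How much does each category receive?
billing: 1489.36, bug: 106.38, feature: 1702.13, security: 1595.74, support: 106.38

Step 1: Calculate total complexity = 47
Step 2: Calculate each category's proportion:
  billing: 14/47 = 29.79% → 1489.36
  bug: 1/47 = 2.13% → 106.38
  feature: 16/47 = 34.04% → 1702.13
  security: 15/47 = 31.91% → 1595.74
  support: 1/47 = 2.13% → 106.38
Step 3: Verify: sum of allocations ≈ 5000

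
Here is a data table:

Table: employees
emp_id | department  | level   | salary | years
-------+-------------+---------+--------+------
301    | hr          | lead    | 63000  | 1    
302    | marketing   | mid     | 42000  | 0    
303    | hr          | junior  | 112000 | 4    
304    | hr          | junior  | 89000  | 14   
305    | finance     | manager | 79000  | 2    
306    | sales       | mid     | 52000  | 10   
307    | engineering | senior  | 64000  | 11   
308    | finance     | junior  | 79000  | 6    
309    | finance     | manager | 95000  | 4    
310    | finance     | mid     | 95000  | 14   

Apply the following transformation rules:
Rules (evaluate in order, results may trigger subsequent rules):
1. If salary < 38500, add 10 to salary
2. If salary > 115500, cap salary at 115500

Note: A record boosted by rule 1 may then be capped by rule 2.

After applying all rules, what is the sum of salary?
770000

Step 1: Apply rule 1 to records with salary < 38500
  - 0 records get bonus of 10
  - Of these, 0 records then exceed 115500 and get capped
Step 2: Apply rule 2 to records with salary > 115500
  - 0 records (original) are capped
Step 3: Calculate final sum = 770000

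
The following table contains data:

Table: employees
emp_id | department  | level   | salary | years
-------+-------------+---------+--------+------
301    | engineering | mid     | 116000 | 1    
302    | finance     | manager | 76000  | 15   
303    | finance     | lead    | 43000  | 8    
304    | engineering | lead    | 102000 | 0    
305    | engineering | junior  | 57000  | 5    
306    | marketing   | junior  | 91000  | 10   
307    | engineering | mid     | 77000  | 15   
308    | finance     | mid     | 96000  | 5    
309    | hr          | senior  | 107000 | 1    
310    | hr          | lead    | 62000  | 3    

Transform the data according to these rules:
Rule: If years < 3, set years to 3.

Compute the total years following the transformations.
70

Step 1: 3 records have years < 3
Step 2: These records originally summed to 2
Step 3: After setting to minimum: 3 × 3 = 9
Step 4: Unaffected records sum: 61
Step 5: Final sum = 9 + 61 = 70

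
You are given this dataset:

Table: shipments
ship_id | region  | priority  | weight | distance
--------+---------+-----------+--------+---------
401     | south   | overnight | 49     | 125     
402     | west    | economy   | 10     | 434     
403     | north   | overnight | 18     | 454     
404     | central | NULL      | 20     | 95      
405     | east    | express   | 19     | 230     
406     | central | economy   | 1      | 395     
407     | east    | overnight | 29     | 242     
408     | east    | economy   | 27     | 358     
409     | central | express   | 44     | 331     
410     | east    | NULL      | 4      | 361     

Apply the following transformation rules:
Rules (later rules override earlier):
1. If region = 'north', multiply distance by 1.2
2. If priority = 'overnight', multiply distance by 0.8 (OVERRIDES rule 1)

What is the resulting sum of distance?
2860.8

Step 1: Rule 2 takes priority for records with priority = 'overnight'
  - 3 records: 821 × 0.8 = 656.8
Step 2: Rule 1 applies to remaining records with region = 'north'
  - 0 records: 0 × 1.2 = 0.0
Step 3: Other records unchanged: 2204
Step 4: Final sum = 656.8 + 0.0 + 2204 = 2860.8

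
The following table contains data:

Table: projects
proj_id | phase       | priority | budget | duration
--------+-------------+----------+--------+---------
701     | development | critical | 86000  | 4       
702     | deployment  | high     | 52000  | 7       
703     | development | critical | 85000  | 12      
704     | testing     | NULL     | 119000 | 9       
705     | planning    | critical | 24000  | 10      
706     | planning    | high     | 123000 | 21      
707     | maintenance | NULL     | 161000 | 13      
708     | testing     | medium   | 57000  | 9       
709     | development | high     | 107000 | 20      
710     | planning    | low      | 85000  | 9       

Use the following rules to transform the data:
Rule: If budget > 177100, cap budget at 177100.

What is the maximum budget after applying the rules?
161000

Step 1: Original maximum budget = 161000
Step 2: Check cap of 177100 against maximum
Step 3: No records exceed the cap (max 161000 <= cap 177100), so no capping applies
Step 4: Maximum after transformation = 161000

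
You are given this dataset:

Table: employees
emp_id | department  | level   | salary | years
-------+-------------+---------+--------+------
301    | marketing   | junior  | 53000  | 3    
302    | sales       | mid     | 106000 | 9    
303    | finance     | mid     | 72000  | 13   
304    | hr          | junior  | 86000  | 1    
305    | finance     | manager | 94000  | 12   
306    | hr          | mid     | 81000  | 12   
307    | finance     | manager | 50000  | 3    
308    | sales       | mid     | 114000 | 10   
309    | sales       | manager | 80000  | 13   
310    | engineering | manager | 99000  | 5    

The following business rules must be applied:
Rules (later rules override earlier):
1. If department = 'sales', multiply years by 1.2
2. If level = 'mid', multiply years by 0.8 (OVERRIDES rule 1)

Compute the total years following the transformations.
74.8

Step 1: Rule 2 takes priority for records with level = 'mid'
  - 4 records: 44 × 0.8 = 35.2
Step 2: Rule 1 applies to remaining records with department = 'sales'
  - 1 records: 13 × 1.2 = 15.6
Step 3: Other records unchanged: 24
Step 4: Final sum = 35.2 + 15.6 + 24 = 74.8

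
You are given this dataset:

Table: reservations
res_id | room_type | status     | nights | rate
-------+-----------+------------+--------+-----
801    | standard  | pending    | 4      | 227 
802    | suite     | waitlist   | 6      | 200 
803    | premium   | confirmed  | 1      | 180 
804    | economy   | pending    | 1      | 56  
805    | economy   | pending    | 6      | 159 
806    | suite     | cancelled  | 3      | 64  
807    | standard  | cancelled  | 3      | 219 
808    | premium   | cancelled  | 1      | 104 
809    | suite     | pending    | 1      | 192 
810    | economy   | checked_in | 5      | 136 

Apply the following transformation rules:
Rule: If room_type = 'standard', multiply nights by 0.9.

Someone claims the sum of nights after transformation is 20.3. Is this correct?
No, the correct result is 30.3.

Step 1: Calculate the correct sum after transformation
Step 2: Apply multiplier 0.9 to records where room_type = 'standard'
Step 3: Correct result = 30.3
Step 4: Claimed result = 20.3
Step 5: 30.3 ≠ 20.3
Conclusion: The claimed result is incorrect. The correct answer is 30.3.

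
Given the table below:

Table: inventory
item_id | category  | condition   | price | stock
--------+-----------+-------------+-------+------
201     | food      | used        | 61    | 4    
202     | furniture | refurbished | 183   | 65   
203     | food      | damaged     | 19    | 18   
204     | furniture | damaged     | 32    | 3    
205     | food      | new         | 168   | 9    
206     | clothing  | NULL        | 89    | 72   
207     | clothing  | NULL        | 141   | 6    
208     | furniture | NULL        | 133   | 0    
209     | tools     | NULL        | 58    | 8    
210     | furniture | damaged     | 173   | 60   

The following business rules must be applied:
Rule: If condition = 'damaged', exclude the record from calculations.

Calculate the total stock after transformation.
164

Step 1: Identify records where condition = 'damaged'
Step 2: The excluded records sum to 81
Step 3: Original total stock = 245
Step 4: Remaining total = 245 - 81 = 164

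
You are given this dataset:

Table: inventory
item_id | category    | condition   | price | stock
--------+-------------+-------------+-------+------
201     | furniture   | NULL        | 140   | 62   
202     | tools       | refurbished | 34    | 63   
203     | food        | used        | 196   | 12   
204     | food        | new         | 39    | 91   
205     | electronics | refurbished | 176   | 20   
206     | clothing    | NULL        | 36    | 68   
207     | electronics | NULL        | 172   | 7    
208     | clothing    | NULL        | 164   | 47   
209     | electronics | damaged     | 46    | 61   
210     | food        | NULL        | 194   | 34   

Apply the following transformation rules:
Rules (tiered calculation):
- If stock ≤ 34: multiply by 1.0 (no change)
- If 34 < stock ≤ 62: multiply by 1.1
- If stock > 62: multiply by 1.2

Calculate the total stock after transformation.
526.4

Step 1: Tier 1 (stock ≤ 34): 4 records, sum = 73 × 1.0 = 73.0
Step 2: Tier 2 (34 < stock ≤ 62): 3 records, sum = 170 × 1.1 = 187.0
Step 3: Tier 3 (stock > 62): 3 records, sum = 222 × 1.2 = 266.4
Step 4: Final sum = 73.0 + 187.0 + 266.4 = 526.4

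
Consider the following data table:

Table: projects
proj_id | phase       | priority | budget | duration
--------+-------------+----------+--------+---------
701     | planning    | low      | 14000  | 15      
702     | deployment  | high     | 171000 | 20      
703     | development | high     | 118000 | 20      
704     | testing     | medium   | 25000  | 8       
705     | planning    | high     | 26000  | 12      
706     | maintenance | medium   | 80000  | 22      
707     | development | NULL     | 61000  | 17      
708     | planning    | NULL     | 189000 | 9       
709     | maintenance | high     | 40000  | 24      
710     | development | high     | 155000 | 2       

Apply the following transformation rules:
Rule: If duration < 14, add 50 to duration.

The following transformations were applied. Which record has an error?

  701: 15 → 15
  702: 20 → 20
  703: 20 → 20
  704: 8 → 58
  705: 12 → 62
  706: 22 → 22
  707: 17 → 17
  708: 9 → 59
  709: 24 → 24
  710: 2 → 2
Record 710 has an error. The correct transformed value should be 52, not 2.

Step 1: Check each record against the rule
Step 2: Record 710 has duration = 2
Step 3: Since 2 < 14, the bonus should have been applied
Step 4: Correct value = 52, but claimed value = 2
Conclusion: Record 710 has the error.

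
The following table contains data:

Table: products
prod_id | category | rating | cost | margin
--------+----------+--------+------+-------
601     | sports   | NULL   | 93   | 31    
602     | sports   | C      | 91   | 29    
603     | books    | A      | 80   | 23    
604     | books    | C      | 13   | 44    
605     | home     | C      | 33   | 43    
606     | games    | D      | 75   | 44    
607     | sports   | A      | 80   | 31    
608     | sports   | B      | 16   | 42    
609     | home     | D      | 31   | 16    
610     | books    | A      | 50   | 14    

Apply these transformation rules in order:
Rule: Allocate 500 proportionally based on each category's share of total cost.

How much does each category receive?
books: 127.22, games: 66.73, home: 56.94, sports: 249.11

Step 1: Calculate total cost = 562
Step 2: Calculate each category's proportion:
  books: 143/562 = 25.44% → 127.22
  games: 75/562 = 13.35% → 66.73
  home: 64/562 = 11.39% → 56.94
  sports: 280/562 = 49.82% → 249.11
Step 3: Verify: sum of allocations ≈ 500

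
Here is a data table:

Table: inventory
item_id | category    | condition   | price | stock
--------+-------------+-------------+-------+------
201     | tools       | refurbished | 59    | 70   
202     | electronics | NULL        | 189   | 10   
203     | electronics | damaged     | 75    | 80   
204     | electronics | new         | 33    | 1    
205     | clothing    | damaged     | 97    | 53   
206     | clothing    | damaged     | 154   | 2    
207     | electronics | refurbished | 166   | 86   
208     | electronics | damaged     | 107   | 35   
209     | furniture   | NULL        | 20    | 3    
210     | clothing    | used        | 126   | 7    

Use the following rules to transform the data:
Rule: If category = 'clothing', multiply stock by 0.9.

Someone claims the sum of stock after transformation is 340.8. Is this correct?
Yes, the result is correct.

Step 1: Calculate the correct sum after transformation
Step 2: Apply multiplier 0.9 to records where category = 'clothing'
Step 3: Correct result = 340.8
Step 4: Claimed result = 340.8
Step 5: 340.8 = 340.8 ✓
Conclusion: The claimed result is correct.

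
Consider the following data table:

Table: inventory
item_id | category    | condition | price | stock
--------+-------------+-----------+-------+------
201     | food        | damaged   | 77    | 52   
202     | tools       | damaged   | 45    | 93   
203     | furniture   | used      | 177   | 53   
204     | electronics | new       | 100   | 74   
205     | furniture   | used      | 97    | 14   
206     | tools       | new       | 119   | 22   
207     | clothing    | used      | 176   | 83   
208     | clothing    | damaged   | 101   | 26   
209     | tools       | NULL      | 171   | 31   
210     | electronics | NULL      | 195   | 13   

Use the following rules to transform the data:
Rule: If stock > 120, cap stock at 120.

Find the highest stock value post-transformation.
93

Step 1: Original maximum stock = 93
Step 2: Check cap of 120 against maximum
Step 3: No records exceed the cap (max 93 <= cap 120), so no capping applies
Step 4: Maximum after transformation = 93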